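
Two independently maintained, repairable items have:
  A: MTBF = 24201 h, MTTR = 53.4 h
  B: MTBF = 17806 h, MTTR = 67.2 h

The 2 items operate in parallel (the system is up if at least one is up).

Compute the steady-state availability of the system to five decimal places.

A(A) = MTBF/(MTBF+MTTR) = 24201/(24201+53.4) = 0.997798
A(B) = MTBF/(MTBF+MTTR) = 17806/(17806+67.2) = 0.996240
Parallel availability: 1 − (1 − 0.997798)(1 − 0.996240) = 0.99999

0.99999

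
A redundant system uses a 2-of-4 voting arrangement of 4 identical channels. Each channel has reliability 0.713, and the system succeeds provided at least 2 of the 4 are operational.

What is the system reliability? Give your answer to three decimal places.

R = Σ_{i=2}^{4} C(4,i) p^i (1−p)^{4−i} with p = 0.713
C(4,2)·0.713^2·0.287^2 = 0.25124
C(4,3)·0.713^3·0.287^1 = 0.41611
C(4,4)·0.713^4·0.287^0 = 0.25844
Sum = 0.926

0.926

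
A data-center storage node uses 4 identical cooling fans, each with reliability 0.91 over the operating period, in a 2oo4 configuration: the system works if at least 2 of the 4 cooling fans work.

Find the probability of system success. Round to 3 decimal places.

0.997

R = Σ_{i=2}^{4} C(4,i) p^i (1−p)^{4−i} with p = 0.91
C(4,2)·0.91^2·0.09^2 = 0.04025
C(4,3)·0.91^3·0.09^1 = 0.27129
C(4,4)·0.91^4·0.09^0 = 0.68575
Sum = 0.997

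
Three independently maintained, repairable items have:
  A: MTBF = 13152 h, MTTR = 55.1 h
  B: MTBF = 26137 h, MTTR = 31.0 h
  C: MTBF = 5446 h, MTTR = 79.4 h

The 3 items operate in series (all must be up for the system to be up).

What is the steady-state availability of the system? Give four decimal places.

0.9804

A(A) = MTBF/(MTBF+MTTR) = 13152/(13152+55.1) = 0.995828
A(B) = MTBF/(MTBF+MTTR) = 26137/(26137+31.0) = 0.998815
A(C) = MTBF/(MTBF+MTTR) = 5446/(5446+79.4) = 0.985630
Series availability: 0.995828 × 0.998815 × 0.985630 = 0.9804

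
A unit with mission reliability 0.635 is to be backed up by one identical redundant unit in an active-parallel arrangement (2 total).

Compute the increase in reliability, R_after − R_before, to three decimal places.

R_before = 0.635
R_after = 1 − (1 − 0.635)^2 = 0.867
ΔR = 0.867 − 0.635 = 0.232

0.232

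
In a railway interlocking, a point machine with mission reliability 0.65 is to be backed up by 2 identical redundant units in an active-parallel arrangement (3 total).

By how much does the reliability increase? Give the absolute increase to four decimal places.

R_before = 0.65
R_after = 1 − (1 − 0.65)^3 = 0.9571
ΔR = 0.9571 − 0.65 = 0.3071

0.3071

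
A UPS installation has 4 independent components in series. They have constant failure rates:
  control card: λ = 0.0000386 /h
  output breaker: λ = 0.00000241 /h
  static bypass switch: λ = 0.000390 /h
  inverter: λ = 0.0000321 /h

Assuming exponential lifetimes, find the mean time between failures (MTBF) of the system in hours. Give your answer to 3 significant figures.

Series of exponential components: λ_sys = Σ λ_i
λ_sys = 0.0000386 + 0.00000241 + 0.000390 + 0.0000321 = 4.6311e-04 /h
MTBF = 1 / λ_sys = 2160 h

2160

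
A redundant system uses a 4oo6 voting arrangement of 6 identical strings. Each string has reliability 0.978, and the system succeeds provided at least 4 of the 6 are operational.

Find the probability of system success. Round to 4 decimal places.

0.9998

R = Σ_{i=4}^{6} C(6,i) p^i (1−p)^{6−i} with p = 0.978
C(6,4)·0.978^4·0.022^2 = 0.006642
C(6,5)·0.978^5·0.022^1 = 0.118105
C(6,6)·0.978^6·0.022^0 = 0.875051
Sum = 0.9998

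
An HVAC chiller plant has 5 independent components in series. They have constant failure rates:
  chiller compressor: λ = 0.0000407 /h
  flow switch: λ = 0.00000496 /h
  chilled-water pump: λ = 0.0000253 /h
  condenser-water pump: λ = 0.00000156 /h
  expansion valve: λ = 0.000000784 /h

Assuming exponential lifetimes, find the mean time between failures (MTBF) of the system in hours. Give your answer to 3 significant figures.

13600

Series of exponential components: λ_sys = Σ λ_i
λ_sys = 0.0000407 + 0.00000496 + 0.0000253 + 0.00000156 + 0.000000784 = 7.3304e-05 /h
MTBF = 1 / λ_sys = 13600 h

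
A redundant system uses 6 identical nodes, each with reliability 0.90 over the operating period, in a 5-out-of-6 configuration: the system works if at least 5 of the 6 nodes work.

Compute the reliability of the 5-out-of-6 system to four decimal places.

R = Σ_{i=5}^{6} C(6,i) p^i (1−p)^{6−i} with p = 0.90
C(6,5)·0.90^5·0.10^1 = 0.354294
C(6,6)·0.90^6·0.10^0 = 0.531441
Sum = 0.8857

0.8857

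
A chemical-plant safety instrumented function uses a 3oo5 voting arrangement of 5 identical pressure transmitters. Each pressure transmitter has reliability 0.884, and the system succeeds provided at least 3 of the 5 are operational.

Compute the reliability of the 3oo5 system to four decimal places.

0.9870

R = Σ_{i=3}^{5} C(5,i) p^i (1−p)^{5−i} with p = 0.884
C(5,3)·0.884^3·0.116^2 = 0.092955
C(5,4)·0.884^4·0.116^1 = 0.354191
C(5,5)·0.884^5·0.116^0 = 0.539835
Sum = 0.9870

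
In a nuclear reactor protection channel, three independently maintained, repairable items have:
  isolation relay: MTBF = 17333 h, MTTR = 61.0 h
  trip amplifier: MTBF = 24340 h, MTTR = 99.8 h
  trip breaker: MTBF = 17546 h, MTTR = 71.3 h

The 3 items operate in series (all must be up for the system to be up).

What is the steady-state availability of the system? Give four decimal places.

A(isolation relay) = MTBF/(MTBF+MTTR) = 17333/(17333+61.0) = 0.996493
A(trip amplifier) = MTBF/(MTBF+MTTR) = 24340/(24340+99.8) = 0.995916
A(trip breaker) = MTBF/(MTBF+MTTR) = 17546/(17546+71.3) = 0.995953
Series availability: 0.996493 × 0.995916 × 0.995953 = 0.9884

0.9884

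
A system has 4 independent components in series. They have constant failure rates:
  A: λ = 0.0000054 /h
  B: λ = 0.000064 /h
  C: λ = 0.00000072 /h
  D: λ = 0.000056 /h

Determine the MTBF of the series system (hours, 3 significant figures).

Series of exponential components: λ_sys = Σ λ_i
λ_sys = 0.0000054 + 0.000064 + 0.00000072 + 0.000056 = 1.2612e-04 /h
MTBF = 1 / λ_sys = 7930 h

7930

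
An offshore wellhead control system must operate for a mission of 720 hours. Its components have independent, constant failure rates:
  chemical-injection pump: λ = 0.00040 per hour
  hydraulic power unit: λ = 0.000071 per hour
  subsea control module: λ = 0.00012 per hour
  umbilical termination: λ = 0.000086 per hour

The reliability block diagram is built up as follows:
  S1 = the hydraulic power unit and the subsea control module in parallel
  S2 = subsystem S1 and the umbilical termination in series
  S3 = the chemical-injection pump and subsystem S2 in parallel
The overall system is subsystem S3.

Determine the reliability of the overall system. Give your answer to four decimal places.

R(chemical-injection pump) = exp(−0.00040 × 720) = 0.749762
R(hydraulic power unit) = exp(−0.000071 × 720) = 0.950165
R(subsea control module) = exp(−0.00012 × 720) = 0.917227
R(umbilical termination) = exp(−0.000086 × 720) = 0.939958
Parallel (hydraulic power unit and subsea control module): 1 − (1 − 0.950165)(1 − 0.917227) = 0.995875
Series ([0.995875] and umbilical termination): 0.995875 × 0.939958 = 0.936081
Parallel (chemical-injection pump and [0.936081]): 1 − (1 − 0.749762)(1 − 0.936081) = 0.9840

0.9840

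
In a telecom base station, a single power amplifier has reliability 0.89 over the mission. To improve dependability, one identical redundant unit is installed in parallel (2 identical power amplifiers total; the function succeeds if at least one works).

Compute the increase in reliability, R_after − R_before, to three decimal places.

0.098

R_before = 0.89
R_after = 1 − (1 − 0.89)^2 = 0.988
ΔR = 0.988 − 0.89 = 0.098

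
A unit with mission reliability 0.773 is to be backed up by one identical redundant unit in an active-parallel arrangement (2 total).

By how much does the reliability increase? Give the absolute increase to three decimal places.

R_before = 0.773
R_after = 1 − (1 − 0.773)^2 = 0.948
ΔR = 0.948 − 0.773 = 0.175

0.175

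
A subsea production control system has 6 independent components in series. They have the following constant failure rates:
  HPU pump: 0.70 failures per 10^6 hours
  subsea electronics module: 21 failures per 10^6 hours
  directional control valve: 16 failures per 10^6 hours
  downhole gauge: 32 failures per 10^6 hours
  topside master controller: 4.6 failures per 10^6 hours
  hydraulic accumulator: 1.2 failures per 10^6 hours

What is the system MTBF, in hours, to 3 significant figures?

13200

Series of exponential components: λ_sys = Σ λ_i
λ_sys = 0.00000070 + 0.000021 + 0.000016 + 0.000032 + 0.0000046 + 0.0000012 = 7.5500e-05 /h
MTBF = 1 / λ_sys = 13200 h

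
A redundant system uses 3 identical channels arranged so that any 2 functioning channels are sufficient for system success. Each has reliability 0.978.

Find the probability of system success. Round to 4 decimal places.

0.9986

R = Σ_{i=2}^{3} C(3,i) p^i (1−p)^{3−i} with p = 0.978
C(3,2)·0.978^2·0.022^1 = 0.063128
C(3,3)·0.978^3·0.022^0 = 0.935441
Sum = 0.9986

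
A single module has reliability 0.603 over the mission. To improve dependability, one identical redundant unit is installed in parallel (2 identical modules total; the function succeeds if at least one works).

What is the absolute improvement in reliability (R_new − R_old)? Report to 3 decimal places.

R_before = 0.603
R_after = 1 − (1 − 0.603)^2 = 0.842
ΔR = 0.842 − 0.603 = 0.239

0.239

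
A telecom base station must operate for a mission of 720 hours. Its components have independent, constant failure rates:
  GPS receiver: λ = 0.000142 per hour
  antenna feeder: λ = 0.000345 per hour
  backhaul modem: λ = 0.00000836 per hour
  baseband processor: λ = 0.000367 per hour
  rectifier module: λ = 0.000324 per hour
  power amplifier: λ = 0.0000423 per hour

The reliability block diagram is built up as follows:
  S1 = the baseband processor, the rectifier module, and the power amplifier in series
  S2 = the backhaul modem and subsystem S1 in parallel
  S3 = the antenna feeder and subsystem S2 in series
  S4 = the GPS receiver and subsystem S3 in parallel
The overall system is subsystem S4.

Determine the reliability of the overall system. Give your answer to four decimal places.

R(GPS receiver) = exp(−0.000142 × 720) = 0.902813
R(antenna feeder) = exp(−0.000345 × 720) = 0.780048
R(backhaul modem) = exp(−0.00000836 × 720) = 0.993999
R(baseband processor) = exp(−0.000367 × 720) = 0.767789
R(rectifier module) = exp(−0.000324 × 720) = 0.791932
R(power amplifier) = exp(−0.0000423 × 720) = 0.970003
Series (baseband processor, rectifier module, and power amplifier): 0.767789 × 0.791932 × 0.970003 = 0.589797
Parallel (backhaul modem and [0.589797]): 1 − (1 − 0.993999)(1 − 0.589797) = 0.997538
Series (antenna feeder and [0.997538]): 0.780048 × 0.997538 = 0.778128
Parallel (GPS receiver and [0.778128]): 1 − (1 − 0.902813)(1 − 0.778128) = 0.9784

0.9784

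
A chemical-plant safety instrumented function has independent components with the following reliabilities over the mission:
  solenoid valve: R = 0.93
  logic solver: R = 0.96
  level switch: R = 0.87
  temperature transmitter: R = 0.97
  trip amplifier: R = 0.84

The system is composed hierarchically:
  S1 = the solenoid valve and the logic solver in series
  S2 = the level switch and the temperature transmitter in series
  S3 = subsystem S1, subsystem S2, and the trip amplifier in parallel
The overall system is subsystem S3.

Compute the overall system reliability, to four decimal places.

Series (solenoid valve and logic solver): 0.930000 × 0.960000 = 0.892800
Series (level switch and temperature transmitter): 0.870000 × 0.970000 = 0.843900
Parallel ([0.892800], [0.843900], and trip amplifier): 1 − (1 − 0.892800)(1 − 0.843900)(1 − 0.840000) = 0.9973

0.9973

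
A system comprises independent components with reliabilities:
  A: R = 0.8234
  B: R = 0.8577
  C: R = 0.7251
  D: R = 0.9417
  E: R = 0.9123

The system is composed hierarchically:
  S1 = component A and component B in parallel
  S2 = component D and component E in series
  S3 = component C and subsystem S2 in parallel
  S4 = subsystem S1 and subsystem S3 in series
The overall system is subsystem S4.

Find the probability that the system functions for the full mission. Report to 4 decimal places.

Parallel (A and B): 1 − (1 − 0.823400)(1 − 0.857700) = 0.974870
Series (D and E): 0.941700 × 0.912300 = 0.859113
Parallel (C and [0.859113]): 1 − (1 − 0.725100)(1 − 0.859113) = 0.961270
Series ([0.974870] and [0.961270]): 0.974870 × 0.961270 = 0.9371

0.9371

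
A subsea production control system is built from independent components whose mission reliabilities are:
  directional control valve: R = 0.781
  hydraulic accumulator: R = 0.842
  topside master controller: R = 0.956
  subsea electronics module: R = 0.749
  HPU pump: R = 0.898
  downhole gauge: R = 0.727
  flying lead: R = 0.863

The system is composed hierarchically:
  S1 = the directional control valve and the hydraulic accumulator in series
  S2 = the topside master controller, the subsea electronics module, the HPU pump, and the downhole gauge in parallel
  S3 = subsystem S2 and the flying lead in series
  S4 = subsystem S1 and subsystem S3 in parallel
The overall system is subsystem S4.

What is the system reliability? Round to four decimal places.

Series (directional control valve and hydraulic accumulator): 0.781000 × 0.842000 = 0.657602
Parallel (topside master controller, subsea electronics module, HPU pump, and downhole gauge): 1 − (1 − 0.956000)(1 − 0.749000)(1 − 0.898000)(1 − 0.727000) = 0.999692
Series ([0.999692] and flying lead): 0.999692 × 0.863000 = 0.862734
Parallel ([0.657602] and [0.862734]): 1 − (1 − 0.657602)(1 − 0.862734) = 0.9530

0.9530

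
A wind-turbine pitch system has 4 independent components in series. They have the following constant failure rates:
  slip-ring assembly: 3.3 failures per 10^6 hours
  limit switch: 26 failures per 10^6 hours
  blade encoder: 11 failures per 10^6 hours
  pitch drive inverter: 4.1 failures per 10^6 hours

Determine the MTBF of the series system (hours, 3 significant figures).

Series of exponential components: λ_sys = Σ λ_i
λ_sys = 0.0000033 + 0.000026 + 0.000011 + 0.0000041 = 4.4400e-05 /h
MTBF = 1 / λ_sys = 22500 h

22500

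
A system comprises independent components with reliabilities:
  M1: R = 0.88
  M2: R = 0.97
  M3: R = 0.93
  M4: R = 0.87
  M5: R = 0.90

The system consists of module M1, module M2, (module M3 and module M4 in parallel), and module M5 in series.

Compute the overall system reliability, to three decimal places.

Parallel (M3 and M4): 1 − (1 − 0.93000)(1 − 0.87000) = 0.99090
Series (M1, M2, [0.99090], and M5): 0.88000 × 0.97000 × 0.99090 × 0.90000 = 0.761

0.761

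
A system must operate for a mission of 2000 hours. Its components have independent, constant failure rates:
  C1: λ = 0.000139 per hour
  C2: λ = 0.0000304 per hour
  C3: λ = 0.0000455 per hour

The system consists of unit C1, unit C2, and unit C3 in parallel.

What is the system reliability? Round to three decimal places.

R(C1) = exp(−0.000139 × 2000) = 0.75730
R(C2) = exp(−0.0000304 × 2000) = 0.94101
R(C3) = exp(−0.0000455 × 2000) = 0.91302
Parallel (C1, C2, and C3): 1 − (1 − 0.75730)(1 − 0.94101)(1 − 0.91302) = 0.999

0.999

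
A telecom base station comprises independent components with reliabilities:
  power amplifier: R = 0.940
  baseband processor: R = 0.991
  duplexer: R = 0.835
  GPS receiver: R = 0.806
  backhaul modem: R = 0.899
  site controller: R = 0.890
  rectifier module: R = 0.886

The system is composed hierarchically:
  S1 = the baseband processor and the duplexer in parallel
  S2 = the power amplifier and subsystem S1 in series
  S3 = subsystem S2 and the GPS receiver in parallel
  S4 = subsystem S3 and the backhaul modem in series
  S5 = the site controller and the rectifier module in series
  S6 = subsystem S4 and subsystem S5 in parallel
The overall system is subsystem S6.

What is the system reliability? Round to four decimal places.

Parallel (baseband processor and duplexer): 1 − (1 − 0.991000)(1 − 0.835000) = 0.998515
Series (power amplifier and [0.998515]): 0.940000 × 0.998515 = 0.938604
Parallel ([0.938604] and GPS receiver): 1 − (1 − 0.938604)(1 − 0.806000) = 0.988089
Series ([0.988089] and backhaul modem): 0.988089 × 0.899000 = 0.888292
Series (site controller and rectifier module): 0.890000 × 0.886000 = 0.788540
Parallel ([0.888292] and [0.788540]): 1 − (1 − 0.888292)(1 − 0.788540) = 0.9764

0.9764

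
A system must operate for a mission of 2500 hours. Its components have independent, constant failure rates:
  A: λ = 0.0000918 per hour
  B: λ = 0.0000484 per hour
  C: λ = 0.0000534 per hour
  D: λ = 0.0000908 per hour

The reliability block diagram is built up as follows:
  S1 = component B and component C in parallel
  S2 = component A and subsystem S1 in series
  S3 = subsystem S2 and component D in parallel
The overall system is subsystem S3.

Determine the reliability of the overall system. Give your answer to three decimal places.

R(A) = exp(−0.0000918 × 2500) = 0.79493
R(B) = exp(−0.0000484 × 2500) = 0.88603
R(C) = exp(−0.0000534 × 2500) = 0.87503
R(D) = exp(−0.0000908 × 2500) = 0.79692
Parallel (B and C): 1 − (1 − 0.88603)(1 − 0.87503) = 0.98576
Series (A and [0.98576]): 0.79493 × 0.98576 = 0.78361
Parallel ([0.78361] and D): 1 − (1 − 0.78361)(1 − 0.79692) = 0.956

0.956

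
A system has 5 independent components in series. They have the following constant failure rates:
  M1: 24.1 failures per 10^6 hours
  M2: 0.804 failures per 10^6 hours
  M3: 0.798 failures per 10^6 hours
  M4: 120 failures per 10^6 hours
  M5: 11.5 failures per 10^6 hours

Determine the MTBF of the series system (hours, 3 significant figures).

Series of exponential components: λ_sys = Σ λ_i
λ_sys = 0.0000241 + 0.000000804 + 0.000000798 + 0.000120 + 0.0000115 = 1.5720e-04 /h
MTBF = 1 / λ_sys = 6360 h

6360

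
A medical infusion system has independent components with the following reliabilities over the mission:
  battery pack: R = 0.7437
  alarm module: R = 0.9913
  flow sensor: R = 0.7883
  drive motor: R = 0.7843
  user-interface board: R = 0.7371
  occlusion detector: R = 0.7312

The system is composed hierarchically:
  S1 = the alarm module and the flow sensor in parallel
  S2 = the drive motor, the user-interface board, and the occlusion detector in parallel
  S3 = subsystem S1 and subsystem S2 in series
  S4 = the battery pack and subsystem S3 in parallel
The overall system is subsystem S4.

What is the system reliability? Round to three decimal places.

0.996

Parallel (alarm module and flow sensor): 1 − (1 − 0.99130)(1 − 0.78830) = 0.99816
Parallel (drive motor, user-interface board, and occlusion detector): 1 − (1 − 0.78430)(1 − 0.73710)(1 − 0.73120) = 0.98476
Series ([0.99816] and [0.98476]): 0.99816 × 0.98476 = 0.98295
Parallel (battery pack and [0.98295]): 1 − (1 − 0.74370)(1 − 0.98295) = 0.996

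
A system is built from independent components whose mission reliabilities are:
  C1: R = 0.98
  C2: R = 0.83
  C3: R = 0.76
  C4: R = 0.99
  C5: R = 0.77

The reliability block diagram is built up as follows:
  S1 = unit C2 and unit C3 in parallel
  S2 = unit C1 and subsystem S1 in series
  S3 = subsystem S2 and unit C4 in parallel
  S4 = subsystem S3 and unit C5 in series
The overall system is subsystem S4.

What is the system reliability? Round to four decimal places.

0.7695

Parallel (C2 and C3): 1 − (1 − 0.830000)(1 − 0.760000) = 0.959200
Series (C1 and [0.959200]): 0.980000 × 0.959200 = 0.940016
Parallel ([0.940016] and C4): 1 − (1 − 0.940016)(1 − 0.990000) = 0.999400
Series ([0.999400] and C5): 0.999400 × 0.770000 = 0.7695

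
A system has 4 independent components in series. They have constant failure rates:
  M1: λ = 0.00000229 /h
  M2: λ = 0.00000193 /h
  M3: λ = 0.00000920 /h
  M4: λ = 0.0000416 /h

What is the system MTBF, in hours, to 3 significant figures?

Series of exponential components: λ_sys = Σ λ_i
λ_sys = 0.00000229 + 0.00000193 + 0.00000920 + 0.0000416 = 5.5020e-05 /h
MTBF = 1 / λ_sys = 18200 h

18200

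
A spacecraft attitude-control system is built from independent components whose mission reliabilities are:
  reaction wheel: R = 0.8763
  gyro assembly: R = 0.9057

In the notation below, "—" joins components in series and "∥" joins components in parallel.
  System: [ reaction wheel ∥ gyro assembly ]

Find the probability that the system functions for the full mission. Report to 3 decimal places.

0.988

Parallel (reaction wheel and gyro assembly): 1 − (1 − 0.87630)(1 − 0.90570) = 0.988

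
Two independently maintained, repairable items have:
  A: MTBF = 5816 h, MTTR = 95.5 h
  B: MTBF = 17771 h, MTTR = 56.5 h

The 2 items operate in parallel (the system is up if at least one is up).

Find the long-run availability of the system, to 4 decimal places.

A(A) = MTBF/(MTBF+MTTR) = 5816/(5816+95.5) = 0.983845
A(B) = MTBF/(MTBF+MTTR) = 17771/(17771+56.5) = 0.996831
Parallel availability: 1 − (1 − 0.983845)(1 − 0.996831) = 0.9999

0.9999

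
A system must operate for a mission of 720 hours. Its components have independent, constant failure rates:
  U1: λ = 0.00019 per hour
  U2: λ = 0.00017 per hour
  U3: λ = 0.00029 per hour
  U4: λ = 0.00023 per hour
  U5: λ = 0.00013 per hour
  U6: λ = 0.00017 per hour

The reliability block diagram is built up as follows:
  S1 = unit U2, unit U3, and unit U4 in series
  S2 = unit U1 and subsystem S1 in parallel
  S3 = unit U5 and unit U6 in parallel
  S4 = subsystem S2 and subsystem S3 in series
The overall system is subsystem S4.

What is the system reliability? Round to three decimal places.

R(U1) = exp(−0.00019 × 720) = 0.87214
R(U2) = exp(−0.00017 × 720) = 0.88479
R(U3) = exp(−0.00029 × 720) = 0.81156
R(U4) = exp(−0.00023 × 720) = 0.84739
R(U5) = exp(−0.00013 × 720) = 0.91065
R(U6) = exp(−0.00017 × 720) = 0.88479
Series (U2, U3, and U4): 0.88479 × 0.81156 × 0.84739 = 0.60848
Parallel (U1 and [0.60848]): 1 − (1 − 0.87214)(1 − 0.60848) = 0.94994
Parallel (U5 and U6): 1 − (1 − 0.91065)(1 − 0.88479) = 0.98971
Series ([0.94994] and [0.98971]): 0.94994 × 0.98971 = 0.940

0.940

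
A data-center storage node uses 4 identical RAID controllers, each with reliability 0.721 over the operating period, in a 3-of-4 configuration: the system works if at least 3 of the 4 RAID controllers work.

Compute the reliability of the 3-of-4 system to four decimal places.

0.6885

R = Σ_{i=3}^{4} C(4,i) p^i (1−p)^{4−i} with p = 0.721
C(4,3)·0.721^3·0.279^1 = 0.418283
C(4,4)·0.721^4·0.279^0 = 0.270235
Sum = 0.6885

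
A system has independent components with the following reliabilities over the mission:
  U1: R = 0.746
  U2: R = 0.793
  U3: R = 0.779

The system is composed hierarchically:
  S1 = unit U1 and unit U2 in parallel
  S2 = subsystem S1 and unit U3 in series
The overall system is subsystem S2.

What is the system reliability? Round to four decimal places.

Parallel (U1 and U2): 1 − (1 − 0.746000)(1 − 0.793000) = 0.947422
Series ([0.947422] and U3): 0.947422 × 0.779000 = 0.7380

0.7380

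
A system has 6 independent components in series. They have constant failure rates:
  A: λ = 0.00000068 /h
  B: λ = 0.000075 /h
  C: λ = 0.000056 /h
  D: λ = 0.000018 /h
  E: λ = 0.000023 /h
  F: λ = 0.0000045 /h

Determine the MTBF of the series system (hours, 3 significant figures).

5640

Series of exponential components: λ_sys = Σ λ_i
λ_sys = 0.00000068 + 0.000075 + 0.000056 + 0.000018 + 0.000023 + 0.0000045 = 1.7718e-04 /h
MTBF = 1 / λ_sys = 5640 h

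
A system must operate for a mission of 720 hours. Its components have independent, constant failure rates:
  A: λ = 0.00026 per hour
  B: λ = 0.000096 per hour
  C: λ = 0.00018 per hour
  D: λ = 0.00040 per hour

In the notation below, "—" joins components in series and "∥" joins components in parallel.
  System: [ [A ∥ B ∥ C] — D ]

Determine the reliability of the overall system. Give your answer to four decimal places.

R(A) = exp(−0.00026 × 720) = 0.829278
R(B) = exp(−0.000096 × 720) = 0.933215
R(C) = exp(−0.00018 × 720) = 0.878447
R(D) = exp(−0.00040 × 720) = 0.749762
Parallel (A, B, and C): 1 − (1 − 0.829278)(1 − 0.933215)(1 − 0.878447) = 0.998614
Series ([0.998614] and D): 0.998614 × 0.749762 = 0.7487

0.7487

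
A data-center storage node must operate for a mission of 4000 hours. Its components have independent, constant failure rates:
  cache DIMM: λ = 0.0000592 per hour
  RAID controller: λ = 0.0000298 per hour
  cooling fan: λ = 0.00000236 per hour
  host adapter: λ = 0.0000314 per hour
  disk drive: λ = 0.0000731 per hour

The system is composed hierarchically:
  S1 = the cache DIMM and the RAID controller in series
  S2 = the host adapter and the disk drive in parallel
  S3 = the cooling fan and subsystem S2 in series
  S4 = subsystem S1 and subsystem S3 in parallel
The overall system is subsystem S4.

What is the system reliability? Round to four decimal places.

R(cache DIMM) = exp(−0.0000592 × 4000) = 0.789149
R(RAID controller) = exp(−0.0000298 × 4000) = 0.887630
R(cooling fan) = exp(−0.00000236 × 4000) = 0.990604
R(host adapter) = exp(−0.0000314 × 4000) = 0.881968
R(disk drive) = exp(−0.0000731 × 4000) = 0.746470
Series (cache DIMM and RAID controller): 0.789149 × 0.887630 = 0.700472
Parallel (host adapter and disk drive): 1 − (1 − 0.881968)(1 − 0.746470) = 0.970075
Series (cooling fan and [0.970075]): 0.990604 × 0.970075 = 0.960960
Parallel ([0.700472] and [0.960960]): 1 − (1 − 0.700472)(1 − 0.960960) = 0.9883

0.9883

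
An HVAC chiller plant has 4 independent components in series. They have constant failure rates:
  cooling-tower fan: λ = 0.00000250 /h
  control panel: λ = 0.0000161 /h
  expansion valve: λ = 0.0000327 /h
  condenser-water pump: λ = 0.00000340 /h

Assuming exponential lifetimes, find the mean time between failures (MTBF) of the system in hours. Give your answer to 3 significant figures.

18300

Series of exponential components: λ_sys = Σ λ_i
λ_sys = 0.00000250 + 0.0000161 + 0.0000327 + 0.00000340 = 5.4700e-05 /h
MTBF = 1 / λ_sys = 18300 h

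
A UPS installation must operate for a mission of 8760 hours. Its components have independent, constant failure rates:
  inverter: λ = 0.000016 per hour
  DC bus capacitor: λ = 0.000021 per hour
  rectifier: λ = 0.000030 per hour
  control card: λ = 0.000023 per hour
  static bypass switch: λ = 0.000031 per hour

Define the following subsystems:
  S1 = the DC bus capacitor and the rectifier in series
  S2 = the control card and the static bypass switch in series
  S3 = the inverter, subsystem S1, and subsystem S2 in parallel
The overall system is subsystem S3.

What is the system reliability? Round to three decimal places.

0.982

R(inverter) = exp(−0.000016 × 8760) = 0.86922
R(DC bus capacitor) = exp(−0.000021 × 8760) = 0.83197
R(rectifier) = exp(−0.000030 × 8760) = 0.76890
R(control card) = exp(−0.000023 × 8760) = 0.81752
R(static bypass switch) = exp(−0.000031 × 8760) = 0.76219
Series (DC bus capacitor and rectifier): 0.83197 × 0.76890 = 0.63970
Series (control card and static bypass switch): 0.81752 × 0.76219 = 0.62311
Parallel (inverter, [0.63970], and [0.62311]): 1 − (1 − 0.86922)(1 − 0.63970)(1 − 0.62311) = 0.982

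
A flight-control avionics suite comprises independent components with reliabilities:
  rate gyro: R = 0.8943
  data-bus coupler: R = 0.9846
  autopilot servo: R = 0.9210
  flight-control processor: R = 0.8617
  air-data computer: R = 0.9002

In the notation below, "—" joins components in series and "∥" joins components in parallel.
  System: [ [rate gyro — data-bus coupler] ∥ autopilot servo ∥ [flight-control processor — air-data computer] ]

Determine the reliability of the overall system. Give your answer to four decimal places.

0.9979

Series (rate gyro and data-bus coupler): 0.894300 × 0.984600 = 0.880528
Series (flight-control processor and air-data computer): 0.861700 × 0.900200 = 0.775702
Parallel ([0.880528], autopilot servo, and [0.775702]): 1 − (1 − 0.880528)(1 − 0.921000)(1 − 0.775702) = 0.9979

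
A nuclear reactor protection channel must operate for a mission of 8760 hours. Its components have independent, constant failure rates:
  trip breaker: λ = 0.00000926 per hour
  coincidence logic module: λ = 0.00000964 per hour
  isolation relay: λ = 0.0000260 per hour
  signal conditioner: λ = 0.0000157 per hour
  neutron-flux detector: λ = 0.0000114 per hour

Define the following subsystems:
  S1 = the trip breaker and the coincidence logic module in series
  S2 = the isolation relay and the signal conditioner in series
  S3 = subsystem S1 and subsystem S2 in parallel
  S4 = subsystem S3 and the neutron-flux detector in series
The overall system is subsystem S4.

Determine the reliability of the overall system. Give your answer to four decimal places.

R(trip breaker) = exp(−0.00000926 × 8760) = 0.922085
R(coincidence logic module) = exp(−0.00000964 × 8760) = 0.919021
R(isolation relay) = exp(−0.0000260 × 8760) = 0.796315
R(signal conditioner) = exp(−0.0000157 × 8760) = 0.871506
R(neutron-flux detector) = exp(−0.0000114 × 8760) = 0.904960
Series (trip breaker and coincidence logic module): 0.922085 × 0.919021 = 0.847415
Series (isolation relay and signal conditioner): 0.796315 × 0.871506 = 0.693993
Parallel ([0.847415] and [0.693993]): 1 − (1 − 0.847415)(1 − 0.693993) = 0.953308
Series ([0.953308] and neutron-flux detector): 0.953308 × 0.904960 = 0.8627

0.8627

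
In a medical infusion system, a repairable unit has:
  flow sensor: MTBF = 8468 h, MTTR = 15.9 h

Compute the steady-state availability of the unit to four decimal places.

A(flow sensor) = MTBF/(MTBF+MTTR) = 8468/(8468+15.9) = 0.9981

0.9981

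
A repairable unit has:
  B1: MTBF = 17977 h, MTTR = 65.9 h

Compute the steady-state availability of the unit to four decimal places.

0.9963

A(B1) = MTBF/(MTBF+MTTR) = 17977/(17977+65.9) = 0.9963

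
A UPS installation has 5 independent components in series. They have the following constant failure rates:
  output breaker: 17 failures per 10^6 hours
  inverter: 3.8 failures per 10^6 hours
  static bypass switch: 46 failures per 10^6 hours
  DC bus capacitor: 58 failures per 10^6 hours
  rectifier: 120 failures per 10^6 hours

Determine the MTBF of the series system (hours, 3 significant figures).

Series of exponential components: λ_sys = Σ λ_i
λ_sys = 0.000017 + 0.0000038 + 0.000046 + 0.000058 + 0.00012 = 2.4480e-04 /h
MTBF = 1 / λ_sys = 4080 h

4080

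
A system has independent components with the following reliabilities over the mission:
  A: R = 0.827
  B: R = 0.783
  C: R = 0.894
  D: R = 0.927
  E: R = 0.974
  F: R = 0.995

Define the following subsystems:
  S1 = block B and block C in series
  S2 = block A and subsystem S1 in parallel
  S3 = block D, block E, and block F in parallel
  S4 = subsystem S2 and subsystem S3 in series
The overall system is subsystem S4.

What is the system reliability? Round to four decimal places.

Series (B and C): 0.783000 × 0.894000 = 0.700002
Parallel (A and [0.700002]): 1 − (1 − 0.827000)(1 − 0.700002) = 0.948100
Parallel (D, E, and F): 1 − (1 − 0.927000)(1 − 0.974000)(1 − 0.995000) = 0.999991
Series ([0.948100] and [0.999991]): 0.948100 × 0.999991 = 0.9481

0.9481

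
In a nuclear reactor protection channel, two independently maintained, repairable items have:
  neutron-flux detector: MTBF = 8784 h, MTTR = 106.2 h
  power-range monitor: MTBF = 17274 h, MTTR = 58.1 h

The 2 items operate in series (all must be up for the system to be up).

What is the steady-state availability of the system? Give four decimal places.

0.9847

A(neutron-flux detector) = MTBF/(MTBF+MTTR) = 8784/(8784+106.2) = 0.988054
A(power-range monitor) = MTBF/(MTBF+MTTR) = 17274/(17274+58.1) = 0.996648
Series availability: 0.988054 × 0.996648 = 0.9847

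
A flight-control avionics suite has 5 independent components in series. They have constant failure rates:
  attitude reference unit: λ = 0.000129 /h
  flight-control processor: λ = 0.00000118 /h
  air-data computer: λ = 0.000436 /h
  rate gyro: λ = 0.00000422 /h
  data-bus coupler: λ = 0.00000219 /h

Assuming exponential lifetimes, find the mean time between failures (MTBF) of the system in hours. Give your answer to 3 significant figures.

1750

Series of exponential components: λ_sys = Σ λ_i
λ_sys = 0.000129 + 0.00000118 + 0.000436 + 0.00000422 + 0.00000219 = 5.7259e-04 /h
MTBF = 1 / λ_sys = 1750 h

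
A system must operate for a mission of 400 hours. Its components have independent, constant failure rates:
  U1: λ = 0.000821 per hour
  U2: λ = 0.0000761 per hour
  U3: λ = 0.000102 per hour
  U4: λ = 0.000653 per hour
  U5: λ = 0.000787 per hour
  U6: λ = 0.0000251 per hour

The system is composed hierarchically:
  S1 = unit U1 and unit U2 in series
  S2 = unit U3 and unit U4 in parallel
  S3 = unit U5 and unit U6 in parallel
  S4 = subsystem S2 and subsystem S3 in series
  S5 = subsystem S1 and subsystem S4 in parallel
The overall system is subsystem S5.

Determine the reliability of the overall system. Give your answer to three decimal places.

0.996

R(U1) = exp(−0.000821 × 400) = 0.72007
R(U2) = exp(−0.0000761 × 400) = 0.97002
R(U3) = exp(−0.000102 × 400) = 0.96002
R(U4) = exp(−0.000653 × 400) = 0.77013
R(U5) = exp(−0.000787 × 400) = 0.72993
R(U6) = exp(−0.0000251 × 400) = 0.99001
Series (U1 and U2): 0.72007 × 0.97002 = 0.69848
Parallel (U3 and U4): 1 − (1 − 0.96002)(1 − 0.77013) = 0.99081
Parallel (U5 and U6): 1 − (1 − 0.72993)(1 − 0.99001) = 0.99730
Series ([0.99081] and [0.99730]): 0.99081 × 0.99730 = 0.98813
Parallel ([0.69848] and [0.98813]): 1 − (1 − 0.69848)(1 − 0.98813) = 0.996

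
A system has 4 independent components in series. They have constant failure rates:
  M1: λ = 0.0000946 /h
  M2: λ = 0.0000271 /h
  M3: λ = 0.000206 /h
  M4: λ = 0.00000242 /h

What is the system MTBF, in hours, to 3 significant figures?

3030

Series of exponential components: λ_sys = Σ λ_i
λ_sys = 0.0000946 + 0.0000271 + 0.000206 + 0.00000242 = 3.3012e-04 /h
MTBF = 1 / λ_sys = 3030 h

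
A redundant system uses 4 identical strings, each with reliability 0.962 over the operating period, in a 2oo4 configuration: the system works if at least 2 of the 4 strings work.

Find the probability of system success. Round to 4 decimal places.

0.9998

R = Σ_{i=2}^{4} C(4,i) p^i (1−p)^{4−i} with p = 0.962
C(4,2)·0.962^2·0.038^2 = 0.008018
C(4,3)·0.962^3·0.038^1 = 0.135322
C(4,4)·0.962^4·0.038^0 = 0.856447
Sum = 0.9998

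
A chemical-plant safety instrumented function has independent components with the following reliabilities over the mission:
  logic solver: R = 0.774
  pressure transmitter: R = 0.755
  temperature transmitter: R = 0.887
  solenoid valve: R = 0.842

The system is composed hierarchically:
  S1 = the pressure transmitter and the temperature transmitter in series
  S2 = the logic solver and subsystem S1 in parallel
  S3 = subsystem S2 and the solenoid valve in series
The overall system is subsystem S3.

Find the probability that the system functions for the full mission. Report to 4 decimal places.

0.7791

Series (pressure transmitter and temperature transmitter): 0.755000 × 0.887000 = 0.669685
Parallel (logic solver and [0.669685]): 1 − (1 − 0.774000)(1 − 0.669685) = 0.925349
Series ([0.925349] and solenoid valve): 0.925349 × 0.842000 = 0.7791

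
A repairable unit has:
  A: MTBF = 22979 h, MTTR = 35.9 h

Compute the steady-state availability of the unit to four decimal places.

A(A) = MTBF/(MTBF+MTTR) = 22979/(22979+35.9) = 0.9984

0.9984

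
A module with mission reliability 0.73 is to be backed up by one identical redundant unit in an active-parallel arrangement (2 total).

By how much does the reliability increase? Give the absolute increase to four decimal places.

0.1971

R_before = 0.73
R_after = 1 − (1 − 0.73)^2 = 0.9271
ΔR = 0.9271 − 0.73 = 0.1971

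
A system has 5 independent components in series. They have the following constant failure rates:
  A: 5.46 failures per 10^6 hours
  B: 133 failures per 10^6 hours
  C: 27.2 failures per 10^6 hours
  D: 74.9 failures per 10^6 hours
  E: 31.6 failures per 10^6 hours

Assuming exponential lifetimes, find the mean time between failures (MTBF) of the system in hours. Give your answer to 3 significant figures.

Series of exponential components: λ_sys = Σ λ_i
λ_sys = 0.00000546 + 0.000133 + 0.0000272 + 0.0000749 + 0.0000316 = 2.7216e-04 /h
MTBF = 1 / λ_sys = 3670 h

3670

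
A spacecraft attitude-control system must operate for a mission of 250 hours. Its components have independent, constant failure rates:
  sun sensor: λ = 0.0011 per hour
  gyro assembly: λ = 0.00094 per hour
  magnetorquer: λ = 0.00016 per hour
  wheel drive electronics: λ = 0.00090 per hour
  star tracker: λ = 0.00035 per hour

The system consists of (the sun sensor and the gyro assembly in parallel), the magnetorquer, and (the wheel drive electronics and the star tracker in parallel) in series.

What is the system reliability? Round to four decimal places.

0.8970

R(sun sensor) = exp(−0.0011 × 250) = 0.759572
R(gyro assembly) = exp(−0.00094 × 250) = 0.790571
R(magnetorquer) = exp(−0.00016 × 250) = 0.960789
R(wheel drive electronics) = exp(−0.00090 × 250) = 0.798516
R(star tracker) = exp(−0.00035 × 250) = 0.916219
Parallel (sun sensor and gyro assembly): 1 − (1 − 0.759572)(1 − 0.790571) = 0.949647
Parallel (wheel drive electronics and star tracker): 1 − (1 − 0.798516)(1 − 0.916219) = 0.983119
Series ([0.949647], magnetorquer, and [0.983119]): 0.949647 × 0.960789 × 0.983119 = 0.8970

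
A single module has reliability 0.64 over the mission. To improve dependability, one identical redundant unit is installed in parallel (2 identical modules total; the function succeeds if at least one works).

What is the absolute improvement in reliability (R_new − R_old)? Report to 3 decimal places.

R_before = 0.64
R_after = 1 − (1 − 0.64)^2 = 0.870
ΔR = 0.870 − 0.64 = 0.230

0.230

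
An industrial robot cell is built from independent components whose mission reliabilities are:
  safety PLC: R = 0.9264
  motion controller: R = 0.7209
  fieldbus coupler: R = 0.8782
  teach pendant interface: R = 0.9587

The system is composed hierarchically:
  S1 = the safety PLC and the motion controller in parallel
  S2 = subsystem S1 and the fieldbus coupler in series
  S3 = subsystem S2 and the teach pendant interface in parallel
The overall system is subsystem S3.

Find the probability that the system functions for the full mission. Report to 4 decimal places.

Parallel (safety PLC and motion controller): 1 − (1 − 0.926400)(1 − 0.720900) = 0.979458
Series ([0.979458] and fieldbus coupler): 0.979458 × 0.878200 = 0.860160
Parallel ([0.860160] and teach pendant interface): 1 − (1 − 0.860160)(1 − 0.958700) = 0.9942

0.9942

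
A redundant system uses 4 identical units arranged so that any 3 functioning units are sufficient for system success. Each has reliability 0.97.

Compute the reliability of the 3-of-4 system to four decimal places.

0.9948

R = Σ_{i=3}^{4} C(4,i) p^i (1−p)^{4−i} with p = 0.97
C(4,3)·0.97^3·0.03^1 = 0.109521
C(4,4)·0.97^4·0.03^0 = 0.885293
Sum = 0.9948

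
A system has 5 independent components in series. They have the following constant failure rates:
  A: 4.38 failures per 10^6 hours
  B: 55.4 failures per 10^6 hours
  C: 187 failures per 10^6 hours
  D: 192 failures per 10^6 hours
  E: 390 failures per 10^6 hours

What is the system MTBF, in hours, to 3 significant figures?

1210

Series of exponential components: λ_sys = Σ λ_i
λ_sys = 0.00000438 + 0.0000554 + 0.000187 + 0.000192 + 0.000390 = 8.2878e-04 /h
MTBF = 1 / λ_sys = 1210 h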